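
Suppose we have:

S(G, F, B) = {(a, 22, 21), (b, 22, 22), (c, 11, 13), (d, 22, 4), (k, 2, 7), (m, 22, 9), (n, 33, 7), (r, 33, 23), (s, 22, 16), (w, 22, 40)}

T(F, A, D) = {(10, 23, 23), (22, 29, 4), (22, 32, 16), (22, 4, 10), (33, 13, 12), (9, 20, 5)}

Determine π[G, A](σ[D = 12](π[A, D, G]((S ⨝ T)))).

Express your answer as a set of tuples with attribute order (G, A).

{(n, 13), (r, 13)}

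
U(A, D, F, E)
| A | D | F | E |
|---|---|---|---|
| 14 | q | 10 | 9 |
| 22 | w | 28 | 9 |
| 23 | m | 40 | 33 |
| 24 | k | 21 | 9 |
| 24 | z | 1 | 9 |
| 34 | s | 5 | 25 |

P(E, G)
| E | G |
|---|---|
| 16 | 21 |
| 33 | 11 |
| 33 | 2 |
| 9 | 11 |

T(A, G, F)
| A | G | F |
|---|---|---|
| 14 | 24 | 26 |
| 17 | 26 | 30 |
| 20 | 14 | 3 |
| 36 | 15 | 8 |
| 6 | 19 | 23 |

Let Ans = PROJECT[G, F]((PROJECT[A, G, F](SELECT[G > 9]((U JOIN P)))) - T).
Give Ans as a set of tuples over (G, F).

Joining U and P on E yields {(14, q, 10, 9, 11), (22, w, 28, 9, 11), (23, m, 40, 33, 11), (23, m, 40, 33, 2), (24, k, 21, 9, 11), (24, z, 1, 9, 11)}.
Selection G > 9: {(14, q, 10, 9, 11), (22, w, 28, 9, 11), (23, m, 40, 33, 11), (24, k, 21, 9, 11), (24, z, 1, 9, 11)}
Keep only column(s) A, G, F: {(14, 11, 10), (22, 11, 28), (23, 11, 40), (24, 11, 1), (24, 11, 21)}
Difference: {(14, 11, 10), (22, 11, 28), (23, 11, 40), (24, 11, 1), (24, 11, 21)} with {(14, 24, 26), (17, 26, 30), (20, 14, 3), (36, 15, 8), (6, 19, 23)} → {(14, 11, 10), (22, 11, 28), (23, 11, 40), (24, 11, 1), (24, 11, 21)}
Keep only column(s) G, F: {(11, 1), (11, 10), (11, 21), (11, 28), (11, 40)}

{(11, 1), (11, 10), (11, 21), (11, 28), (11, 40)}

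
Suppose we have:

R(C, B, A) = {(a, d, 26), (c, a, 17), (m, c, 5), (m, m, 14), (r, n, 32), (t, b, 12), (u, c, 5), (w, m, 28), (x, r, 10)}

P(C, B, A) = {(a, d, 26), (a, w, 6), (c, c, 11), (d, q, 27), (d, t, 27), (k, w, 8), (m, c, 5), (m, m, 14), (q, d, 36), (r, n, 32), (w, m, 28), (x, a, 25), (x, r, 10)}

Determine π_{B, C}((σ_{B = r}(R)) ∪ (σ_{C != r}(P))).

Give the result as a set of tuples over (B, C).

Selection B = r: {(x, r, 10)}
Selection C != r: {(a, d, 26), (a, w, 6), (c, c, 11), (d, q, 27), (d, t, 27), (k, w, 8), (m, c, 5), (m, m, 14), (q, d, 36), (w, m, 28), (x, a, 25), (x, r, 10)}
Taking the union: {(a, d, 26), (a, w, 6), (c, c, 11), (d, q, 27), (d, t, 27), (k, w, 8), (m, c, 5), (m, m, 14), (q, d, 36), (w, m, 28), (x, a, 25), (x, r, 10)}
π_{B, C} gives {(a, x), (c, c), (c, m), (d, a), (d, q), (m, m), (m, w), (q, d), (r, x), (t, d), (w, a), (w, k)}.

{(a, x), (c, c), (c, m), (d, a), (d, q), (m, m), (m, w), (q, d), (r, x), (t, d), (w, a), (w, k)}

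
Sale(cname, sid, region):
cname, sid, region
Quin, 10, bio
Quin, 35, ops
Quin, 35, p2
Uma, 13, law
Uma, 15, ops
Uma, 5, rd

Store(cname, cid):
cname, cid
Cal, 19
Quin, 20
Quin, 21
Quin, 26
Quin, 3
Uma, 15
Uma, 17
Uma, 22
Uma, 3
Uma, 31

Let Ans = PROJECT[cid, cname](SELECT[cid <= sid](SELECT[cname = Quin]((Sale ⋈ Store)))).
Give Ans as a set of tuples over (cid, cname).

Natural join on cname: {(Quin, 10, bio, 20), (Quin, 10, bio, 21), (Quin, 10, bio, 26), (Quin, 10, bio, 3), (Quin, 35, ops, 20), (Quin, 35, ops, 21), (Quin, 35, ops, 26), (Quin, 35, ops, 3), (Quin, 35, p2, 20), (Quin, 35, p2, 21), (Quin, 35, p2, 26), (Quin, 35, p2, 3), (Uma, 13, law, 15), (Uma, 13, law, 17), (Uma, 13, law, 22), (Uma, 13, law, 3), (Uma, 13, law, 31), (Uma, 15, ops, 15), (Uma, 15, ops, 17), (Uma, 15, ops, 22), (Uma, 15, ops, 3), (Uma, 15, ops, 31), (Uma, 5, rd, 15), (Uma, 5, rd, 17), (Uma, 5, rd, 22), (Uma, 5, rd, 3), (Uma, 5, rd, 31)}
Filtering on cname = Quin leaves {(Quin, 10, bio, 20), (Quin, 10, bio, 21), (Quin, 10, bio, 26), (Quin, 10, bio, 3), (Quin, 35, ops, 20), (Quin, 35, ops, 21), (Quin, 35, ops, 26), (Quin, 35, ops, 3), (Quin, 35, p2, 20), (Quin, 35, p2, 21), (Quin, 35, p2, 26), (Quin, 35, p2, 3)}.
Filtering on cid <= sid leaves {(Quin, 10, bio, 3), (Quin, 35, ops, 20), (Quin, 35, ops, 21), (Quin, 35, ops, 26), (Quin, 35, ops, 3), (Quin, 35, p2, 20), (Quin, 35, p2, 21), (Quin, 35, p2, 26), (Quin, 35, p2, 3)}.
π[cid, cname]: project onto (cid, cname) (5 duplicate(s) eliminated) → {(20, Quin), (21, Quin), (26, Quin), (3, Quin)}

{(20, Quin), (21, Quin), (26, Quin), (3, Quin)}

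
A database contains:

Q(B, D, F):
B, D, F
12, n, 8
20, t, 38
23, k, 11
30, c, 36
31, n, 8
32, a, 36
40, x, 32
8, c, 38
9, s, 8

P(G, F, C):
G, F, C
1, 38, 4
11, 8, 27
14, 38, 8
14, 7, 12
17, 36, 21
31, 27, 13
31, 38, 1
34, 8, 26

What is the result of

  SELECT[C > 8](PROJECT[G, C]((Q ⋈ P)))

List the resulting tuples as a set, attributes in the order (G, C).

{(11, 27), (17, 21), (34, 26)}

Natural join on F: {(12, n, 8, 11, 27), (12, n, 8, 34, 26), (20, t, 38, 1, 4), (20, t, 38, 14, 8), (20, t, 38, 31, 1), (30, c, 36, 17, 21), (31, n, 8, 11, 27), (31, n, 8, 34, 26), (32, a, 36, 17, 21), (8, c, 38, 1, 4), (8, c, 38, 14, 8), (8, c, 38, 31, 1), (9, s, 8, 11, 27), (9, s, 8, 34, 26)}
Keep only column(s) G, C (8 duplicate(s) eliminated): {(1, 4), (11, 27), (14, 8), (17, 21), (31, 1), (34, 26)}
Apply σ_{C > 8}; surviving tuples: {(11, 27), (17, 21), (34, 26)}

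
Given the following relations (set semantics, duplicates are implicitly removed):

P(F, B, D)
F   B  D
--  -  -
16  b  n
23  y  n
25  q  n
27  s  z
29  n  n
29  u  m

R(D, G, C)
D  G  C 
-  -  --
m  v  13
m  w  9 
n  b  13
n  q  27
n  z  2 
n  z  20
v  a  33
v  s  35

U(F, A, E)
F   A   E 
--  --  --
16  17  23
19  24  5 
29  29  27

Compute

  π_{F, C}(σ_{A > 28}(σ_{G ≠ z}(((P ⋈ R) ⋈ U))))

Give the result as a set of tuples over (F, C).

P ⋈ R (natural join on D): {(16, b, n, b, 13), (16, b, n, q, 27), (16, b, n, z, 2), (16, b, n, z, 20), (23, y, n, b, 13), (23, y, n, q, 27), (23, y, n, z, 2), (23, y, n, z, 20), (25, q, n, b, 13), (25, q, n, q, 27), (25, q, n, z, 2), (25, q, n, z, 20), (29, n, n, b, 13), (29, n, n, q, 27), (29, n, n, z, 2), (29, n, n, z, 20), (29, u, m, v, 13), (29, u, m, w, 9)}
(P ⋈ R) ⋈ U (natural join on F): {(16, b, n, b, 13, 17, 23), (16, b, n, q, 27, 17, 23), (16, b, n, z, 2, 17, 23), (16, b, n, z, 20, 17, 23), (29, n, n, b, 13, 29, 27), (29, n, n, q, 27, 29, 27), (29, n, n, z, 2, 29, 27), (29, n, n, z, 20, 29, 27), (29, u, m, v, 13, 29, 27), (29, u, m, w, 9, 29, 27)}
Selection G ≠ z: {(16, b, n, b, 13, 17, 23), (16, b, n, q, 27, 17, 23), (29, n, n, b, 13, 29, 27), (29, n, n, q, 27, 29, 27), (29, u, m, v, 13, 29, 27), (29, u, m, w, 9, 29, 27)}
Selection A > 28: {(29, n, n, b, 13, 29, 27), (29, n, n, q, 27, 29, 27), (29, u, m, v, 13, 29, 27), (29, u, m, w, 9, 29, 27)}
Projecting to F, C (1 duplicate(s) eliminated): {(29, 13), (29, 27), (29, 9)}

{(29, 13), (29, 27), (29, 9)}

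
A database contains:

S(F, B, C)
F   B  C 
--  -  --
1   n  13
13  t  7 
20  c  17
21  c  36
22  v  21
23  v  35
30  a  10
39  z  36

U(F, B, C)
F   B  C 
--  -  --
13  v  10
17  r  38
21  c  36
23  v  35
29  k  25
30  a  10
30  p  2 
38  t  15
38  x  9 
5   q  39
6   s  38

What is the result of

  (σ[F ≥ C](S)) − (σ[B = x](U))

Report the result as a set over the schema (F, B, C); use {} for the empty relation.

Selection F ≥ C: {(13, t, 7), (20, c, 17), (22, v, 21), (30, a, 10), (39, z, 36)}
Selection B = x: {(38, x, 9)}
Taking the difference: {(13, t, 7), (20, c, 17), (22, v, 21), (30, a, 10), (39, z, 36)}

{(13, t, 7), (20, c, 17), (22, v, 21), (30, a, 10), (39, z, 36)}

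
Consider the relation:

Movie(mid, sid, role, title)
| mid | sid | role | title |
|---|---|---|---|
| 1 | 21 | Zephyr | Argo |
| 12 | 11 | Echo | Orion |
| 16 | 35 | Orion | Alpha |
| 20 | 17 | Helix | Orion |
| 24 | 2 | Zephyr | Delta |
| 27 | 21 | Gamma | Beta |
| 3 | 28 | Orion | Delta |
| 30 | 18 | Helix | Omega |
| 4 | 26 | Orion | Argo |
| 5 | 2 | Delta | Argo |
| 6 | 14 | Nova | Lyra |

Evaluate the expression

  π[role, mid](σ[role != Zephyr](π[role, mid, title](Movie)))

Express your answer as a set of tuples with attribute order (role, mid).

{(Delta, 5), (Echo, 12), (Gamma, 27), (Helix, 20), (Helix, 30), (Nova, 6), (Orion, 16), (Orion, 3), (Orion, 4)}

Keep only column(s) role, mid, title: {(Delta, 5, Argo), (Echo, 12, Orion), (Gamma, 27, Beta), (Helix, 20, Orion), (Helix, 30, Omega), (Nova, 6, Lyra), (Orion, 16, Alpha), (Orion, 3, Delta), (Orion, 4, Argo), (Zephyr, 1, Argo), (Zephyr, 24, Delta)}
Filtering on role != Zephyr leaves {(Delta, 5, Argo), (Echo, 12, Orion), (Gamma, 27, Beta), (Helix, 20, Orion), (Helix, 30, Omega), (Nova, 6, Lyra), (Orion, 16, Alpha), (Orion, 3, Delta), (Orion, 4, Argo)}.
Keep only column(s) role, mid: {(Delta, 5), (Echo, 12), (Gamma, 27), (Helix, 20), (Helix, 30), (Nova, 6), (Orion, 16), (Orion, 3), (Orion, 4)}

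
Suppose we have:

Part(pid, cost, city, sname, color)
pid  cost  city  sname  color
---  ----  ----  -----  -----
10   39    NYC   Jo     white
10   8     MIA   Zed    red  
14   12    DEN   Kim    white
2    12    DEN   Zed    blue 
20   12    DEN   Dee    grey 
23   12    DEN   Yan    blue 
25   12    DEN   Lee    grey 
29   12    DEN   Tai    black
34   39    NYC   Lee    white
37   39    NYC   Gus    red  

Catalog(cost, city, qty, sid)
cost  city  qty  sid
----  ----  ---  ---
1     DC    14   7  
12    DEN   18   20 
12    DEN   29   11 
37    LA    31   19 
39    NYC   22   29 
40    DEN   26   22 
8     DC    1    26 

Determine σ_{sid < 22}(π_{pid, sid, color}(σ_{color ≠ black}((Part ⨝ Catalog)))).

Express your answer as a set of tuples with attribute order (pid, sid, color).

Part ⋈ Catalog (natural join on cost, city): {(10, 39, NYC, Jo, white, 22, 29), (14, 12, DEN, Kim, white, 18, 20), (14, 12, DEN, Kim, white, 29, 11), (2, 12, DEN, Zed, blue, 18, 20), (2, 12, DEN, Zed, blue, 29, 11), (20, 12, DEN, Dee, grey, 18, 20), (20, 12, DEN, Dee, grey, 29, 11), (23, 12, DEN, Yan, blue, 18, 20), (23, 12, DEN, Yan, blue, 29, 11), (25, 12, DEN, Lee, grey, 18, 20), (25, 12, DEN, Lee, grey, 29, 11), (29, 12, DEN, Tai, black, 18, 20), (29, 12, DEN, Tai, black, 29, 11), (34, 39, NYC, Lee, white, 22, 29), (37, 39, NYC, Gus, red, 22, 29)}
Filtering on color ≠ black leaves {(10, 39, NYC, Jo, white, 22, 29), (14, 12, DEN, Kim, white, 18, 20), (14, 12, DEN, Kim, white, 29, 11), (2, 12, DEN, Zed, blue, 18, 20), (2, 12, DEN, Zed, blue, 29, 11), (20, 12, DEN, Dee, grey, 18, 20), (20, 12, DEN, Dee, grey, 29, 11), (23, 12, DEN, Yan, blue, 18, 20), (23, 12, DEN, Yan, blue, 29, 11), (25, 12, DEN, Lee, grey, 18, 20), (25, 12, DEN, Lee, grey, 29, 11), (34, 39, NYC, Lee, white, 22, 29), (37, 39, NYC, Gus, red, 22, 29)}.
π[pid, sid, color]: project onto (pid, sid, color) → {(10, 29, white), (14, 11, white), (14, 20, white), (2, 11, blue), (2, 20, blue), (20, 11, grey), (20, 20, grey), (23, 11, blue), (23, 20, blue), (25, 11, grey), (25, 20, grey), (34, 29, white), (37, 29, red)}
Filtering on sid < 22 leaves {(14, 11, white), (14, 20, white), (2, 11, blue), (2, 20, blue), (20, 11, grey), (20, 20, grey), (23, 11, blue), (23, 20, blue), (25, 11, grey), (25, 20, grey)}.

{(14, 11, white), (14, 20, white), (2, 11, blue), (2, 20, blue), (20, 11, grey), (20, 20, grey), (23, 11, blue), (23, 20, blue), (25, 11, grey), (25, 20, grey)}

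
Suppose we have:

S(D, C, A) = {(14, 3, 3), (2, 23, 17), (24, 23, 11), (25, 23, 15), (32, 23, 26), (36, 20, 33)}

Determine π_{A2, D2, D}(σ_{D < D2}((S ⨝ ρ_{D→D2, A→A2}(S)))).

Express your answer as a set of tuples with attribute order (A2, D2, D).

ρ[D→D2, A→A2]: schema becomes (D2, C, A2); tuples unchanged.
S ⋈ ρ_{D→D2, A→A2}(S) (natural join on C): {(14, 3, 3, 14, 3), (2, 23, 17, 2, 17), (2, 23, 17, 24, 11), (2, 23, 17, 25, 15), (2, 23, 17, 32, 26), (24, 23, 11, 2, 17), (24, 23, 11, 24, 11), (24, 23, 11, 25, 15), (24, 23, 11, 32, 26), (25, 23, 15, 2, 17), (25, 23, 15, 24, 11), (25, 23, 15, 25, 15), (25, 23, 15, 32, 26), (32, 23, 26, 2, 17), (32, 23, 26, 24, 11), (32, 23, 26, 25, 15), (32, 23, 26, 32, 26), (36, 20, 33, 36, 33)}
Filtering on D < D2 leaves {(2, 23, 17, 24, 11), (2, 23, 17, 25, 15), (2, 23, 17, 32, 26), (24, 23, 11, 25, 15), (24, 23, 11, 32, 26), (25, 23, 15, 32, 26)}.
π_{A2, D2, D} gives {(11, 24, 2), (15, 25, 2), (15, 25, 24), (26, 32, 2), (26, 32, 24), (26, 32, 25)}.

{(11, 24, 2), (15, 25, 2), (15, 25, 24), (26, 32, 2), (26, 32, 24), (26, 32, 25)}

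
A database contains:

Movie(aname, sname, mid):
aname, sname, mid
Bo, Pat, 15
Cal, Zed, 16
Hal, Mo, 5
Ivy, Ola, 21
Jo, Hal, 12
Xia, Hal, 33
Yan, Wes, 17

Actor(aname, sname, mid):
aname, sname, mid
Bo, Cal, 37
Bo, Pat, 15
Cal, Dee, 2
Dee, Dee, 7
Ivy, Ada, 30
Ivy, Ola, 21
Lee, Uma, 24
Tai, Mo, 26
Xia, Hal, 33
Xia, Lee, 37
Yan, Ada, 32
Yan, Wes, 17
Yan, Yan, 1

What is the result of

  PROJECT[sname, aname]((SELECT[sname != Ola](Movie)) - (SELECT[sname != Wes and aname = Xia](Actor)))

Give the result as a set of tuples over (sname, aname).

{(Hal, Jo), (Mo, Hal), (Pat, Bo), (Wes, Yan), (Zed, Cal)}

Selection sname != Ola: {(Bo, Pat, 15), (Cal, Zed, 16), (Hal, Mo, 5), (Jo, Hal, 12), (Xia, Hal, 33), (Yan, Wes, 17)}
Selection sname != Wes and aname = Xia: {(Xia, Hal, 33), (Xia, Lee, 37)}
Difference: {(Bo, Pat, 15), (Cal, Zed, 16), (Hal, Mo, 5), (Jo, Hal, 12), (Xia, Hal, 33), (Yan, Wes, 17)} with {(Xia, Hal, 33), (Xia, Lee, 37)} → {(Bo, Pat, 15), (Cal, Zed, 16), (Hal, Mo, 5), (Jo, Hal, 12), (Yan, Wes, 17)}
π[sname, aname]: project onto (sname, aname) → {(Hal, Jo), (Mo, Hal), (Pat, Bo), (Wes, Yan), (Zed, Cal)}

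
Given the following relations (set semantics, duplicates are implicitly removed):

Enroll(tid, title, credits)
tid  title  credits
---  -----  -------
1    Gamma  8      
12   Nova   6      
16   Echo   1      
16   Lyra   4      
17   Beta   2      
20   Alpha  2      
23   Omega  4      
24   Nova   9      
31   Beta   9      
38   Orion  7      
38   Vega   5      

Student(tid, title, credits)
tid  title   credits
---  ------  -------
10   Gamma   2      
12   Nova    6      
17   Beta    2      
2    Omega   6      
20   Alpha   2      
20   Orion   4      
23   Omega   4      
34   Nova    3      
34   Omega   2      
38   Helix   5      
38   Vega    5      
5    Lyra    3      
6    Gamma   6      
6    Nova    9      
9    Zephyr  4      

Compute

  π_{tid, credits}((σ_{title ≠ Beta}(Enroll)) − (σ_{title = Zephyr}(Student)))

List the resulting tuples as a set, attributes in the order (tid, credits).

{(1, 8), (12, 6), (16, 1), (16, 4), (20, 2), (23, 4), (24, 9), (38, 5), (38, 7)}

Selection title ≠ Beta: {(1, Gamma, 8), (12, Nova, 6), (16, Echo, 1), (16, Lyra, 4), (20, Alpha, 2), (23, Omega, 4), (24, Nova, 9), (38, Orion, 7), (38, Vega, 5)}
Selection title = Zephyr: {(9, Zephyr, 4)}
Difference: {(1, Gamma, 8), (12, Nova, 6), (16, Echo, 1), (16, Lyra, 4), (20, Alpha, 2), (23, Omega, 4), (24, Nova, 9), (38, Orion, 7), (38, Vega, 5)} with {(9, Zephyr, 4)} → {(1, Gamma, 8), (12, Nova, 6), (16, Echo, 1), (16, Lyra, 4), (20, Alpha, 2), (23, Omega, 4), (24, Nova, 9), (38, Orion, 7), (38, Vega, 5)}
Projecting to tid, credits: {(1, 8), (12, 6), (16, 1), (16, 4), (20, 2), (23, 4), (24, 9), (38, 5), (38, 7)}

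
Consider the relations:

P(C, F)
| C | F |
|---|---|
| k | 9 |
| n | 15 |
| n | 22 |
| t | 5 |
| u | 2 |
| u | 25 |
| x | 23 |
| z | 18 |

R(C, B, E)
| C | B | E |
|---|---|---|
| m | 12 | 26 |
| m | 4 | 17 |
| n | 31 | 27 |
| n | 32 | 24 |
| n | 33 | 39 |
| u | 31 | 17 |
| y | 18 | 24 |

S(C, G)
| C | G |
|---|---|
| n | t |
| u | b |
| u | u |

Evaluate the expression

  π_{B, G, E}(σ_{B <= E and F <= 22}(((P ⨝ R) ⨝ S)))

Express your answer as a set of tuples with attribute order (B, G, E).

P ⋈ R (natural join on C): {(n, 15, 31, 27), (n, 15, 32, 24), (n, 15, 33, 39), (n, 22, 31, 27), (n, 22, 32, 24), (n, 22, 33, 39), (u, 2, 31, 17), (u, 25, 31, 17)}
(P ⨝ R) ⋈ S (natural join on C): {(n, 15, 31, 27, t), (n, 15, 32, 24, t), (n, 15, 33, 39, t), (n, 22, 31, 27, t), (n, 22, 32, 24, t), (n, 22, 33, 39, t), (u, 2, 31, 17, b), (u, 2, 31, 17, u), (u, 25, 31, 17, b), (u, 25, 31, 17, u)}
Filtering on B <= E and F <= 22 leaves {(n, 15, 33, 39, t), (n, 22, 33, 39, t)}.
π[B, G, E]: project onto (B, G, E) (1 duplicate(s) eliminated) → {(33, t, 39)}

{(33, t, 39)}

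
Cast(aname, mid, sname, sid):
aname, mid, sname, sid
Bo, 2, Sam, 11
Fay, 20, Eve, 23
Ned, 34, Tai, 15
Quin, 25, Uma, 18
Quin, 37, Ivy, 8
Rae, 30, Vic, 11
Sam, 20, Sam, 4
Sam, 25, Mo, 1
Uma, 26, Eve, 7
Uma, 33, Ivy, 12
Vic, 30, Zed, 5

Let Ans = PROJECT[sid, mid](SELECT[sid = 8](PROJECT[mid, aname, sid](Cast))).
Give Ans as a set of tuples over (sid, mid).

Projecting to mid, aname, sid: {(2, Bo, 11), (20, Fay, 23), (20, Sam, 4), (25, Quin, 18), (25, Sam, 1), (26, Uma, 7), (30, Rae, 11), (30, Vic, 5), (33, Uma, 12), (34, Ned, 15), (37, Quin, 8)}
Filtering on sid = 8 leaves {(37, Quin, 8)}.
Projecting to sid, mid: {(8, 37)}

{(8, 37)}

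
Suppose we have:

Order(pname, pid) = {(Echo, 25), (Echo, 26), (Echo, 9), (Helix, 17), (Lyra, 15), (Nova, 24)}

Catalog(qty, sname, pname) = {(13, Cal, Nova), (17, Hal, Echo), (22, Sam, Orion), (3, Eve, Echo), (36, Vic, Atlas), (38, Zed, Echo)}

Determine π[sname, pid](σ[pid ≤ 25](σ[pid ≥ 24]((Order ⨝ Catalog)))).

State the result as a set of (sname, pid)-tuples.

Natural join on pname: {(Echo, 25, 17, Hal), (Echo, 25, 3, Eve), (Echo, 25, 38, Zed), (Echo, 26, 17, Hal), (Echo, 26, 3, Eve), (Echo, 26, 38, Zed), (Echo, 9, 17, Hal), (Echo, 9, 3, Eve), (Echo, 9, 38, Zed), (Nova, 24, 13, Cal)}
Apply σ_{pid ≥ 24}; surviving tuples: {(Echo, 25, 17, Hal), (Echo, 25, 3, Eve), (Echo, 25, 38, Zed), (Echo, 26, 17, Hal), (Echo, 26, 3, Eve), (Echo, 26, 38, Zed), (Nova, 24, 13, Cal)}
Apply σ_{pid ≤ 25}; surviving tuples: {(Echo, 25, 17, Hal), (Echo, 25, 3, Eve), (Echo, 25, 38, Zed), (Nova, 24, 13, Cal)}
π_{sname, pid} gives {(Cal, 24), (Eve, 25), (Hal, 25), (Zed, 25)}.

{(Cal, 24), (Eve, 25), (Hal, 25), (Zed, 25)}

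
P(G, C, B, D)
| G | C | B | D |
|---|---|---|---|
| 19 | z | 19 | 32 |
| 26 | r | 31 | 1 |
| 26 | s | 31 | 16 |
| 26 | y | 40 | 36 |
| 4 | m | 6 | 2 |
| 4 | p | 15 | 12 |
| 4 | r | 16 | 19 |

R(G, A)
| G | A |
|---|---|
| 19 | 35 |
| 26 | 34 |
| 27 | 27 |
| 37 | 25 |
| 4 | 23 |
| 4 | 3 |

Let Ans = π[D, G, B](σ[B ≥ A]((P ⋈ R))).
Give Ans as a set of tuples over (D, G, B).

{(12, 4, 15), (19, 4, 16), (2, 4, 6), (36, 26, 40)}

P ⋈ R (natural join on G): {(19, z, 19, 32, 35), (26, r, 31, 1, 34), (26, s, 31, 16, 34), (26, y, 40, 36, 34), (4, m, 6, 2, 23), (4, m, 6, 2, 3), (4, p, 15, 12, 23), (4, p, 15, 12, 3), (4, r, 16, 19, 23), (4, r, 16, 19, 3)}
Apply σ_{B ≥ A}; surviving tuples: {(26, y, 40, 36, 34), (4, m, 6, 2, 3), (4, p, 15, 12, 3), (4, r, 16, 19, 3)}
π[D, G, B]: project onto (D, G, B) → {(12, 4, 15), (19, 4, 16), (2, 4, 6), (36, 26, 40)}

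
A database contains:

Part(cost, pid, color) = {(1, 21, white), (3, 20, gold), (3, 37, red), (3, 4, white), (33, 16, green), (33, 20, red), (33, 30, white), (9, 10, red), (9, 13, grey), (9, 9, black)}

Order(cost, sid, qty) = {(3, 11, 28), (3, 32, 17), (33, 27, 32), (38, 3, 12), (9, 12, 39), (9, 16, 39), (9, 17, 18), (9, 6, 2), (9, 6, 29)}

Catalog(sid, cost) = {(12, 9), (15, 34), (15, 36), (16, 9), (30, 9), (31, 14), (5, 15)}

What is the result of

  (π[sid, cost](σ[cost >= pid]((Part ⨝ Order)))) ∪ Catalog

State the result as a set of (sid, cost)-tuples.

{(12, 9), (15, 34), (15, 36), (16, 9), (17, 9), (27, 33), (30, 9), (31, 14), (5, 15), (6, 9)}

Natural join on cost: {(3, 20, gold, 11, 28), (3, 20, gold, 32, 17), (3, 37, red, 11, 28), (3, 37, red, 32, 17), (3, 4, white, 11, 28), (3, 4, white, 32, 17), (33, 16, green, 27, 32), (33, 20, red, 27, 32), (33, 30, white, 27, 32), (9, 10, red, 12, 39), (9, 10, red, 16, 39), (9, 10, red, 17, 18), (9, 10, red, 6, 2), (9, 10, red, 6, 29), (9, 13, grey, 12, 39), (9, 13, grey, 16, 39), (9, 13, grey, 17, 18), (9, 13, grey, 6, 2), (9, 13, grey, 6, 29), (9, 9, black, 12, 39), (9, 9, black, 16, 39), (9, 9, black, 17, 18), (9, 9, black, 6, 2), (9, 9, black, 6, 29)}
σ[cost >= pid]: keep tuples satisfying cost >= pid → {(33, 16, green, 27, 32), (33, 20, red, 27, 32), (33, 30, white, 27, 32), (9, 9, black, 12, 39), (9, 9, black, 16, 39), (9, 9, black, 17, 18), (9, 9, black, 6, 2), (9, 9, black, 6, 29)}
Keep only column(s) sid, cost (3 duplicate(s) eliminated): {(12, 9), (16, 9), (17, 9), (27, 33), (6, 9)}
Set union of the two operands is {(12, 9), (15, 34), (15, 36), (16, 9), (17, 9), (27, 33), (30, 9), (31, 14), (5, 15), (6, 9)}.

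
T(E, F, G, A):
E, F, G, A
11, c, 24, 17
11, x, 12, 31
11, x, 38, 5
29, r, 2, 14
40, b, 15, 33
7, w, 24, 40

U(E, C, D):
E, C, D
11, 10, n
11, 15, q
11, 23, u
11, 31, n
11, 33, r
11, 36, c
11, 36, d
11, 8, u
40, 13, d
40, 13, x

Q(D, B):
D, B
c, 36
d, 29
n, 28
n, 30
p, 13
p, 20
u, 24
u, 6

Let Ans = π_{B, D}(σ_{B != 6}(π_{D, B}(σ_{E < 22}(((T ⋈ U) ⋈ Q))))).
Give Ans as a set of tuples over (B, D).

{(24, u), (28, n), (29, d), (30, n), (36, c)}

Joining T and U on E yields {(11, c, 24, 17, 10, n), (11, c, 24, 17, 15, q), (11, c, 24, 17, 23, u), (11, c, 24, 17, 31, n), (11, c, 24, 17, 33, r), (11, c, 24, 17, 36, c), (11, c, 24, 17, 36, d), (11, c, 24, 17, 8, u), (11, x, 12, 31, 10, n), (11, x, 12, 31, 15, q), (11, x, 12, 31, 23, u), (11, x, 12, 31, 31, n), (11, x, 12, 31, 33, r), (11, x, 12, 31, 36, c), (11, x, 12, 31, 36, d), (11, x, 12, 31, 8, u), (11, x, 38, 5, 10, n), (11, x, 38, 5, 15, q), (11, x, 38, 5, 23, u), (11, x, 38, 5, 31, n), (11, x, 38, 5, 33, r), (11, x, 38, 5, 36, c), (11, x, 38, 5, 36, d), (11, x, 38, 5, 8, u), (40, b, 15, 33, 13, d), (40, b, 15, 33, 13, x)}.
Joining (T ⋈ U) and Q on D yields {(11, c, 24, 17, 10, n, 28), (11, c, 24, 17, 10, n, 30), (11, c, 24, 17, 23, u, 24), (11, c, 24, 17, 23, u, 6), (11, c, 24, 17, 31, n, 28), (11, c, 24, 17, 31, n, 30), (11, c, 24, 17, 36, c, 36), (11, c, 24, 17, 36, d, 29), (11, c, 24, 17, 8, u, 24), (11, c, 24, 17, 8, u, 6), (11, x, 12, 31, 10, n, 28), (11, x, 12, 31, 10, n, 30), (11, x, 12, 31, 23, u, 24), (11, x, 12, 31, 23, u, 6), (11, x, 12, 31, 31, n, 28), (11, x, 12, 31, 31, n, 30), (11, x, 12, 31, 36, c, 36), (11, x, 12, 31, 36, d, 29), (11, x, 12, 31, 8, u, 24), (11, x, 12, 31, 8, u, 6), (11, x, 38, 5, 10, n, 28), (11, x, 38, 5, 10, n, 30), (11, x, 38, 5, 23, u, 24), (11, x, 38, 5, 23, u, 6), (11, x, 38, 5, 31, n, 28), (11, x, 38, 5, 31, n, 30), (11, x, 38, 5, 36, c, 36), (11, x, 38, 5, 36, d, 29), (11, x, 38, 5, 8, u, 24), (11, x, 38, 5, 8, u, 6), (40, b, 15, 33, 13, d, 29)}.
Apply σ_{E < 22}; surviving tuples: {(11, c, 24, 17, 10, n, 28), (11, c, 24, 17, 10, n, 30), (11, c, 24, 17, 23, u, 24), (11, c, 24, 17, 23, u, 6), (11, c, 24, 17, 31, n, 28), (11, c, 24, 17, 31, n, 30), (11, c, 24, 17, 36, c, 36), (11, c, 24, 17, 36, d, 29), (11, c, 24, 17, 8, u, 24), (11, c, 24, 17, 8, u, 6), (11, x, 12, 31, 10, n, 28), (11, x, 12, 31, 10, n, 30), (11, x, 12, 31, 23, u, 24), (11, x, 12, 31, 23, u, 6), (11, x, 12, 31, 31, n, 28), (11, x, 12, 31, 31, n, 30), (11, x, 12, 31, 36, c, 36), (11, x, 12, 31, 36, d, 29), (11, x, 12, 31, 8, u, 24), (11, x, 12, 31, 8, u, 6), (11, x, 38, 5, 10, n, 28), (11, x, 38, 5, 10, n, 30), (11, x, 38, 5, 23, u, 24), (11, x, 38, 5, 23, u, 6), (11, x, 38, 5, 31, n, 28), (11, x, 38, 5, 31, n, 30), (11, x, 38, 5, 36, c, 36), (11, x, 38, 5, 36, d, 29), (11, x, 38, 5, 8, u, 24), (11, x, 38, 5, 8, u, 6)}
Keep only column(s) D, B (24 duplicate(s) eliminated): {(c, 36), (d, 29), (n, 28), (n, 30), (u, 24), (u, 6)}
Apply σ_{B != 6}; surviving tuples: {(c, 36), (d, 29), (n, 28), (n, 30), (u, 24)}
Keep only column(s) B, D: {(24, u), (28, n), (29, d), (30, n), (36, c)}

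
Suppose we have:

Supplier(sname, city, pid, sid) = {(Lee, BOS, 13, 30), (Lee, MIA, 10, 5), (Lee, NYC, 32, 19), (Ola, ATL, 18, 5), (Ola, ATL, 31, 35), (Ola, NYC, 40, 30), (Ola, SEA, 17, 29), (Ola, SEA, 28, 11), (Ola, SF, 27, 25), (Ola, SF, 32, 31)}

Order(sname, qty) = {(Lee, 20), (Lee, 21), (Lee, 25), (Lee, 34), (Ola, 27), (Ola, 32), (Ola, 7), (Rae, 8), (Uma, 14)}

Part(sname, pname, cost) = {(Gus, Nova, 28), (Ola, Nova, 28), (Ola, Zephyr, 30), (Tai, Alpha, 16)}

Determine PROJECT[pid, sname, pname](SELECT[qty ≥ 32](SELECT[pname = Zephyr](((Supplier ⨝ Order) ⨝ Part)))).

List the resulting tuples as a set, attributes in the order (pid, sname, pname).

Joining Supplier and Order on sname yields {(Lee, BOS, 13, 30, 20), (Lee, BOS, 13, 30, 21), (Lee, BOS, 13, 30, 25), (Lee, BOS, 13, 30, 34), (Lee, MIA, 10, 5, 20), (Lee, MIA, 10, 5, 21), (Lee, MIA, 10, 5, 25), (Lee, MIA, 10, 5, 34), (Lee, NYC, 32, 19, 20), (Lee, NYC, 32, 19, 21), (Lee, NYC, 32, 19, 25), (Lee, NYC, 32, 19, 34), (Ola, ATL, 18, 5, 27), (Ola, ATL, 18, 5, 32), (Ola, ATL, 18, 5, 7), (Ola, ATL, 31, 35, 27), (Ola, ATL, 31, 35, 32), (Ola, ATL, 31, 35, 7), (Ola, NYC, 40, 30, 27), (Ola, NYC, 40, 30, 32), (Ola, NYC, 40, 30, 7), (Ola, SEA, 17, 29, 27), (Ola, SEA, 17, 29, 32), (Ola, SEA, 17, 29, 7), (Ola, SEA, 28, 11, 27), (Ola, SEA, 28, 11, 32), (Ola, SEA, 28, 11, 7), (Ola, SF, 27, 25, 27), (Ola, SF, 27, 25, 32), (Ola, SF, 27, 25, 7), (Ola, SF, 32, 31, 27), (Ola, SF, 32, 31, 32), (Ola, SF, 32, 31, 7)}.
Joining (Supplier ⨝ Order) and Part on sname yields {(Ola, ATL, 18, 5, 27, Nova, 28), (Ola, ATL, 18, 5, 27, Zephyr, 30), (Ola, ATL, 18, 5, 32, Nova, 28), (Ola, ATL, 18, 5, 32, Zephyr, 30), (Ola, ATL, 18, 5, 7, Nova, 28), (Ola, ATL, 18, 5, 7, Zephyr, 30), (Ola, ATL, 31, 35, 27, Nova, 28), (Ola, ATL, 31, 35, 27, Zephyr, 30), (Ola, ATL, 31, 35, 32, Nova, 28), (Ola, ATL, 31, 35, 32, Zephyr, 30), (Ola, ATL, 31, 35, 7, Nova, 28), (Ola, ATL, 31, 35, 7, Zephyr, 30), (Ola, NYC, 40, 30, 27, Nova, 28), (Ola, NYC, 40, 30, 27, Zephyr, 30), (Ola, NYC, 40, 30, 32, Nova, 28), (Ola, NYC, 40, 30, 32, Zephyr, 30), (Ola, NYC, 40, 30, 7, Nova, 28), (Ola, NYC, 40, 30, 7, Zephyr, 30), (Ola, SEA, 17, 29, 27, Nova, 28), (Ola, SEA, 17, 29, 27, Zephyr, 30), (Ola, SEA, 17, 29, 32, Nova, 28), (Ola, SEA, 17, 29, 32, Zephyr, 30), (Ola, SEA, 17, 29, 7, Nova, 28), (Ola, SEA, 17, 29, 7, Zephyr, 30), (Ola, SEA, 28, 11, 27, Nova, 28), (Ola, SEA, 28, 11, 27, Zephyr, 30), (Ola, SEA, 28, 11, 32, Nova, 28), (Ola, SEA, 28, 11, 32, Zephyr, 30), (Ola, SEA, 28, 11, 7, Nova, 28), (Ola, SEA, 28, 11, 7, Zephyr, 30), (Ola, SF, 27, 25, 27, Nova, 28), (Ola, SF, 27, 25, 27, Zephyr, 30), (Ola, SF, 27, 25, 32, Nova, 28), (Ola, SF, 27, 25, 32, Zephyr, 30), (Ola, SF, 27, 25, 7, Nova, 28), (Ola, SF, 27, 25, 7, Zephyr, 30), (Ola, SF, 32, 31, 27, Nova, 28), (Ola, SF, 32, 31, 27, Zephyr, 30), (Ola, SF, 32, 31, 32, Nova, 28), (Ola, SF, 32, 31, 32, Zephyr, 30), (Ola, SF, 32, 31, 7, Nova, 28), (Ola, SF, 32, 31, 7, Zephyr, 30)}.
Selection pname = Zephyr: {(Ola, ATL, 18, 5, 27, Zephyr, 30), (Ola, ATL, 18, 5, 32, Zephyr, 30), (Ola, ATL, 18, 5, 7, Zephyr, 30), (Ola, ATL, 31, 35, 27, Zephyr, 30), (Ola, ATL, 31, 35, 32, Zephyr, 30), (Ola, ATL, 31, 35, 7, Zephyr, 30), (Ola, NYC, 40, 30, 27, Zephyr, 30), (Ola, NYC, 40, 30, 32, Zephyr, 30), (Ola, NYC, 40, 30, 7, Zephyr, 30), (Ola, SEA, 17, 29, 27, Zephyr, 30), (Ola, SEA, 17, 29, 32, Zephyr, 30), (Ola, SEA, 17, 29, 7, Zephyr, 30), (Ola, SEA, 28, 11, 27, Zephyr, 30), (Ola, SEA, 28, 11, 32, Zephyr, 30), (Ola, SEA, 28, 11, 7, Zephyr, 30), (Ola, SF, 27, 25, 27, Zephyr, 30), (Ola, SF, 27, 25, 32, Zephyr, 30), (Ola, SF, 27, 25, 7, Zephyr, 30), (Ola, SF, 32, 31, 27, Zephyr, 30), (Ola, SF, 32, 31, 32, Zephyr, 30), (Ola, SF, 32, 31, 7, Zephyr, 30)}
Selection qty ≥ 32: {(Ola, ATL, 18, 5, 32, Zephyr, 30), (Ola, ATL, 31, 35, 32, Zephyr, 30), (Ola, NYC, 40, 30, 32, Zephyr, 30), (Ola, SEA, 17, 29, 32, Zephyr, 30), (Ola, SEA, 28, 11, 32, Zephyr, 30), (Ola, SF, 27, 25, 32, Zephyr, 30), (Ola, SF, 32, 31, 32, Zephyr, 30)}
π[pid, sname, pname]: project onto (pid, sname, pname) → {(17, Ola, Zephyr), (18, Ola, Zephyr), (27, Ola, Zephyr), (28, Ola, Zephyr), (31, Ola, Zephyr), (32, Ola, Zephyr), (40, Ola, Zephyr)}

{(17, Ola, Zephyr), (18, Ola, Zephyr), (27, Ola, Zephyr), (28, Ola, Zephyr), (31, Ola, Zephyr), (32, Ola, Zephyr), (40, Ola, Zephyr)}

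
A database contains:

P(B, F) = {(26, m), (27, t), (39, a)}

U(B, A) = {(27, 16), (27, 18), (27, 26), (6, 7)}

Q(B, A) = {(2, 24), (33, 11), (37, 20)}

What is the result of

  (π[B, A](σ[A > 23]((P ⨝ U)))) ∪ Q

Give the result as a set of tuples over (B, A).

P ⋈ U (natural join on B): {(27, t, 16), (27, t, 18), (27, t, 26)}
Apply σ_{A > 23}; surviving tuples: {(27, t, 26)}
π_{B, A} gives {(27, 26)}.
Taking the union: {(2, 24), (27, 26), (33, 11), (37, 20)}

{(2, 24), (27, 26), (33, 11), (37, 20)}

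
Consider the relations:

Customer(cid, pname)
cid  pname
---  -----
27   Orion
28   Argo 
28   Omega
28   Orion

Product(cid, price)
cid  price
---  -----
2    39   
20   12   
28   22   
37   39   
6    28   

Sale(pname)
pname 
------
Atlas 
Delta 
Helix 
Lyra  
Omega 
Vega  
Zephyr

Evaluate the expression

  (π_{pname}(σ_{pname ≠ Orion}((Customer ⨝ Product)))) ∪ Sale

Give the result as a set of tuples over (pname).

{Argo, Atlas, Delta, Helix, Lyra, Omega, Vega, Zephyr}

Natural join on cid: {(28, Argo, 22), (28, Omega, 22), (28, Orion, 22)}
Selection pname ≠ Orion: {(28, Argo, 22), (28, Omega, 22)}
π[pname]: project onto (pname) → {Argo, Omega}
Union: {Argo, Omega} with {Atlas, Delta, Helix, Lyra, Omega, Vega, Zephyr} → {Argo, Atlas, Delta, Helix, Lyra, Omega, Vega, Zephyr}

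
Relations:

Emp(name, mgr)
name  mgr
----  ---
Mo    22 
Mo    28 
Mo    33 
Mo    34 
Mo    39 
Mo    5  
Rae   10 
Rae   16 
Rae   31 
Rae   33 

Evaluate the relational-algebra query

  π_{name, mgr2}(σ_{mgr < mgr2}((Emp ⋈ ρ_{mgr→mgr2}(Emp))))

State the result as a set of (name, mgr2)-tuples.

{(Mo, 22), (Mo, 28), (Mo, 33), (Mo, 34), (Mo, 39), (Rae, 16), (Rae, 31), (Rae, 33)}

ρ[mgr→mgr2]: schema becomes (name, mgr2); tuples unchanged.
Joining Emp and ρ_{mgr→mgr2}(Emp) on name yields {(Mo, 22, 22), (Mo, 22, 28), (Mo, 22, 33), (Mo, 22, 34), (Mo, 22, 39), (Mo, 22, 5), (Mo, 28, 22), (Mo, 28, 28), (Mo, 28, 33), (Mo, 28, 34), (Mo, 28, 39), (Mo, 28, 5), (Mo, 33, 22), (Mo, 33, 28), (Mo, 33, 33), (Mo, 33, 34), (Mo, 33, 39), (Mo, 33, 5), (Mo, 34, 22), (Mo, 34, 28), (Mo, 34, 33), (Mo, 34, 34), (Mo, 34, 39), (Mo, 34, 5), (Mo, 39, 22), (Mo, 39, 28), (Mo, 39, 33), (Mo, 39, 34), (Mo, 39, 39), (Mo, 39, 5), (Mo, 5, 22), (Mo, 5, 28), (Mo, 5, 33), (Mo, 5, 34), (Mo, 5, 39), (Mo, 5, 5), (Rae, 10, 10), (Rae, 10, 16), (Rae, 10, 31), (Rae, 10, 33), (Rae, 16, 10), (Rae, 16, 16), (Rae, 16, 31), (Rae, 16, 33), (Rae, 31, 10), (Rae, 31, 16), (Rae, 31, 31), (Rae, 31, 33), (Rae, 33, 10), (Rae, 33, 16), (Rae, 33, 31), (Rae, 33, 33)}.
Selection mgr < mgr2: {(Mo, 22, 28), (Mo, 22, 33), (Mo, 22, 34), (Mo, 22, 39), (Mo, 28, 33), (Mo, 28, 34), (Mo, 28, 39), (Mo, 33, 34), (Mo, 33, 39), (Mo, 34, 39), (Mo, 5, 22), (Mo, 5, 28), (Mo, 5, 33), (Mo, 5, 34), (Mo, 5, 39), (Rae, 10, 16), (Rae, 10, 31), (Rae, 10, 33), (Rae, 16, 31), (Rae, 16, 33), (Rae, 31, 33)}
Keep only column(s) name, mgr2 (13 duplicate(s) eliminated): {(Mo, 22), (Mo, 28), (Mo, 33), (Mo, 34), (Mo, 39), (Rae, 16), (Rae, 31), (Rae, 33)}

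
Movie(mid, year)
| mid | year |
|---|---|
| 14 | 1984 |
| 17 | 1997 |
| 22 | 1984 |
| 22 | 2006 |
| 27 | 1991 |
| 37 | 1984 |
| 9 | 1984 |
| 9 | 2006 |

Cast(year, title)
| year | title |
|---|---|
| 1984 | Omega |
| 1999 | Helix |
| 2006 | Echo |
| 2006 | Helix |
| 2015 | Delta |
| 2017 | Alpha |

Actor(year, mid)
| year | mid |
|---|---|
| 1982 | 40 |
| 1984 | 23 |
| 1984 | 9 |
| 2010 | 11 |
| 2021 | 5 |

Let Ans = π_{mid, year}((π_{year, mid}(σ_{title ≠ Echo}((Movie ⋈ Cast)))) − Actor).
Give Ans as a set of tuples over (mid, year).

Movie ⋈ Cast (natural join on year): {(14, 1984, Omega), (22, 1984, Omega), (22, 2006, Echo), (22, 2006, Helix), (37, 1984, Omega), (9, 1984, Omega), (9, 2006, Echo), (9, 2006, Helix)}
σ[title ≠ Echo]: keep tuples satisfying title ≠ Echo → {(14, 1984, Omega), (22, 1984, Omega), (22, 2006, Helix), (37, 1984, Omega), (9, 1984, Omega), (9, 2006, Helix)}
π[year, mid]: project onto (year, mid) → {(1984, 14), (1984, 22), (1984, 37), (1984, 9), (2006, 22), (2006, 9)}
Set difference of the two operands is {(1984, 14), (1984, 22), (1984, 37), (2006, 22), (2006, 9)}.
π[mid, year]: project onto (mid, year) → {(14, 1984), (22, 1984), (22, 2006), (37, 1984), (9, 2006)}

{(14, 1984), (22, 1984), (22, 2006), (37, 1984), (9, 2006)}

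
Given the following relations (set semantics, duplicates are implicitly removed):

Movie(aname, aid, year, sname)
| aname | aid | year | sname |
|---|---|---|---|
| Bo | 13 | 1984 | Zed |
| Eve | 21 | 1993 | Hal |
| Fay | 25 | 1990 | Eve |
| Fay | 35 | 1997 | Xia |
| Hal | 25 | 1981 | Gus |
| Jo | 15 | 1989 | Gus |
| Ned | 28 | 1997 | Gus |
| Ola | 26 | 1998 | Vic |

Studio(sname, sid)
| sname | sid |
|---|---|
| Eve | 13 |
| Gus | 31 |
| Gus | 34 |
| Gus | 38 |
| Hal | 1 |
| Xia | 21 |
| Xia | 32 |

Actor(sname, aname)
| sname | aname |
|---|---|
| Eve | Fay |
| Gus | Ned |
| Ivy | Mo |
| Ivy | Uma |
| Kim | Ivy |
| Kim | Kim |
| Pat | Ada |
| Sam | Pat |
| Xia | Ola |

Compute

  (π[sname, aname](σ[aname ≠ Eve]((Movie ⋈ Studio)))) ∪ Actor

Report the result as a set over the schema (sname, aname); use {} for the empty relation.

{(Eve, Fay), (Gus, Hal), (Gus, Jo), (Gus, Ned), (Ivy, Mo), (Ivy, Uma), (Kim, Ivy), (Kim, Kim), (Pat, Ada), (Sam, Pat), (Xia, Fay), (Xia, Ola)}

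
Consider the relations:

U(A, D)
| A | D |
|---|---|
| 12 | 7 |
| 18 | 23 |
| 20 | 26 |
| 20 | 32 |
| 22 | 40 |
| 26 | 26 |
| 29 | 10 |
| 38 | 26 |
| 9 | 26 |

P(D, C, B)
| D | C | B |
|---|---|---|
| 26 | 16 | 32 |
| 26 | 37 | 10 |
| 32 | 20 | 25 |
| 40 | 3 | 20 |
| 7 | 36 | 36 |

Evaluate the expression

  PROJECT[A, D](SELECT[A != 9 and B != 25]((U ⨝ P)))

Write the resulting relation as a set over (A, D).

{(12, 7), (20, 26), (22, 40), (26, 26), (38, 26)}

U ⋈ P (natural join on D): {(12, 7, 36, 36), (20, 26, 16, 32), (20, 26, 37, 10), (20, 32, 20, 25), (22, 40, 3, 20), (26, 26, 16, 32), (26, 26, 37, 10), (38, 26, 16, 32), (38, 26, 37, 10), (9, 26, 16, 32), (9, 26, 37, 10)}
Filtering on A != 9 and B != 25 leaves {(12, 7, 36, 36), (20, 26, 16, 32), (20, 26, 37, 10), (22, 40, 3, 20), (26, 26, 16, 32), (26, 26, 37, 10), (38, 26, 16, 32), (38, 26, 37, 10)}.
π[A, D]: project onto (A, D) (3 duplicate(s) eliminated) → {(12, 7), (20, 26), (22, 40), (26, 26), (38, 26)}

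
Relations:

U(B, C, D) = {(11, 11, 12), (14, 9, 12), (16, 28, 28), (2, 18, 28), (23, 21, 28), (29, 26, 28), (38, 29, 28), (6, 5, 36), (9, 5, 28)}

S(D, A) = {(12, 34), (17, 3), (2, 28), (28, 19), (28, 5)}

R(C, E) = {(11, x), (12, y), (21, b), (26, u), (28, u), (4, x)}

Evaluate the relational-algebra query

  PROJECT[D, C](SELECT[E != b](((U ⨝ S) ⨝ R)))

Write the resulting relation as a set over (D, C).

{(12, 11), (28, 26), (28, 28)}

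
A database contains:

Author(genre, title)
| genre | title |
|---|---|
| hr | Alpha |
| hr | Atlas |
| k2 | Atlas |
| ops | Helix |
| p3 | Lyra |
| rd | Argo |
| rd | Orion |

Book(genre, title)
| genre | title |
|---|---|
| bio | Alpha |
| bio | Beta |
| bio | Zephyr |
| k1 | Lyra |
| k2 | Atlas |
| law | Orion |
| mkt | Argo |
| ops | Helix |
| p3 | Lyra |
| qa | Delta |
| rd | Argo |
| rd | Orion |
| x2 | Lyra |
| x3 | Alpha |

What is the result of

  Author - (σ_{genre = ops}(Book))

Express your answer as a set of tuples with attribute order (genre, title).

{(hr, Alpha), (hr, Atlas), (k2, Atlas), (p3, Lyra), (rd, Argo), (rd, Orion)}

σ[genre = ops]: keep tuples satisfying genre = ops → {(ops, Helix)}
Difference: {(hr, Alpha), (hr, Atlas), (k2, Atlas), (ops, Helix), (p3, Lyra), (rd, Argo), (rd, Orion)} with {(ops, Helix)} → {(hr, Alpha), (hr, Atlas), (k2, Atlas), (p3, Lyra), (rd, Argo), (rd, Orion)}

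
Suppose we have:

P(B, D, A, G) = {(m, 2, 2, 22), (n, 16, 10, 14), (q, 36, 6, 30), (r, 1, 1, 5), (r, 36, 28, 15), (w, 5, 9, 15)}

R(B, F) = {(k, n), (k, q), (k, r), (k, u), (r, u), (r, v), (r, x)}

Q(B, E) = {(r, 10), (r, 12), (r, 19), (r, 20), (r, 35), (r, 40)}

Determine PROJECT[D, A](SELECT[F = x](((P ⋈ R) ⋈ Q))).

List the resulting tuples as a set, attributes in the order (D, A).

{(1, 1), (36, 28)}

Natural join on B: {(r, 1, 1, 5, u), (r, 1, 1, 5, v), (r, 1, 1, 5, x), (r, 36, 28, 15, u), (r, 36, 28, 15, v), (r, 36, 28, 15, x)}
Natural join on B: {(r, 1, 1, 5, u, 10), (r, 1, 1, 5, u, 12), (r, 1, 1, 5, u, 19), (r, 1, 1, 5, u, 20), (r, 1, 1, 5, u, 35), (r, 1, 1, 5, u, 40), (r, 1, 1, 5, v, 10), (r, 1, 1, 5, v, 12), (r, 1, 1, 5, v, 19), (r, 1, 1, 5, v, 20), (r, 1, 1, 5, v, 35), (r, 1, 1, 5, v, 40), (r, 1, 1, 5, x, 10), (r, 1, 1, 5, x, 12), (r, 1, 1, 5, x, 19), (r, 1, 1, 5, x, 20), (r, 1, 1, 5, x, 35), (r, 1, 1, 5, x, 40), (r, 36, 28, 15, u, 10), (r, 36, 28, 15, u, 12), (r, 36, 28, 15, u, 19), (r, 36, 28, 15, u, 20), (r, 36, 28, 15, u, 35), (r, 36, 28, 15, u, 40), (r, 36, 28, 15, v, 10), (r, 36, 28, 15, v, 12), (r, 36, 28, 15, v, 19), (r, 36, 28, 15, v, 20), (r, 36, 28, 15, v, 35), (r, 36, 28, 15, v, 40), (r, 36, 28, 15, x, 10), (r, 36, 28, 15, x, 12), (r, 36, 28, 15, x, 19), (r, 36, 28, 15, x, 20), (r, 36, 28, 15, x, 35), (r, 36, 28, 15, x, 40)}
Filtering on F = x leaves {(r, 1, 1, 5, x, 10), (r, 1, 1, 5, x, 12), (r, 1, 1, 5, x, 19), (r, 1, 1, 5, x, 20), (r, 1, 1, 5, x, 35), (r, 1, 1, 5, x, 40), (r, 36, 28, 15, x, 10), (r, 36, 28, 15, x, 12), (r, 36, 28, 15, x, 19), (r, 36, 28, 15, x, 20), (r, 36, 28, 15, x, 35), (r, 36, 28, 15, x, 40)}.
Keep only column(s) D, A (10 duplicate(s) eliminated): {(1, 1), (36, 28)}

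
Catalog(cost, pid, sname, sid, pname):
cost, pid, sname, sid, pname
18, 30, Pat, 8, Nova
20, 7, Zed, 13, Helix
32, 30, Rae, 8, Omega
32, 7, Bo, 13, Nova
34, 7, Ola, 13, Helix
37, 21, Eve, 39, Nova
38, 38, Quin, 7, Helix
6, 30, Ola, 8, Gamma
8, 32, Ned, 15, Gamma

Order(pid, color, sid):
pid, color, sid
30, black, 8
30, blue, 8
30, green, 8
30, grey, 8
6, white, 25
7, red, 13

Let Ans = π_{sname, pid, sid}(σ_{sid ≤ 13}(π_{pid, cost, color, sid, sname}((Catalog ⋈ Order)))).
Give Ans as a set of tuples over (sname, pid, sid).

Joining Catalog and Order on pid, sid yields {(18, 30, Pat, 8, Nova, black), (18, 30, Pat, 8, Nova, blue), (18, 30, Pat, 8, Nova, green), (18, 30, Pat, 8, Nova, grey), (20, 7, Zed, 13, Helix, red), (32, 30, Rae, 8, Omega, black), (32, 30, Rae, 8, Omega, blue), (32, 30, Rae, 8, Omega, green), (32, 30, Rae, 8, Omega, grey), (32, 7, Bo, 13, Nova, red), (34, 7, Ola, 13, Helix, red), (6, 30, Ola, 8, Gamma, black), (6, 30, Ola, 8, Gamma, blue), (6, 30, Ola, 8, Gamma, green), (6, 30, Ola, 8, Gamma, grey)}.
Projecting to pid, cost, color, sid, sname: {(30, 18, black, 8, Pat), (30, 18, blue, 8, Pat), (30, 18, green, 8, Pat), (30, 18, grey, 8, Pat), (30, 32, black, 8, Rae), (30, 32, blue, 8, Rae), (30, 32, green, 8, Rae), (30, 32, grey, 8, Rae), (30, 6, black, 8, Ola), (30, 6, blue, 8, Ola), (30, 6, green, 8, Ola), (30, 6, grey, 8, Ola), (7, 20, red, 13, Zed), (7, 32, red, 13, Bo), (7, 34, red, 13, Ola)}
σ[sid ≤ 13]: keep tuples satisfying sid ≤ 13 → {(30, 18, black, 8, Pat), (30, 18, blue, 8, Pat), (30, 18, green, 8, Pat), (30, 18, grey, 8, Pat), (30, 32, black, 8, Rae), (30, 32, blue, 8, Rae), (30, 32, green, 8, Rae), (30, 32, grey, 8, Rae), (30, 6, black, 8, Ola), (30, 6, blue, 8, Ola), (30, 6, green, 8, Ola), (30, 6, grey, 8, Ola), (7, 20, red, 13, Zed), (7, 32, red, 13, Bo), (7, 34, red, 13, Ola)}
Projecting to sname, pid, sid (9 duplicate(s) eliminated): {(Bo, 7, 13), (Ola, 30, 8), (Ola, 7, 13), (Pat, 30, 8), (Rae, 30, 8), (Zed, 7, 13)}

{(Bo, 7, 13), (Ola, 30, 8), (Ola, 7, 13), (Pat, 30, 8), (Rae, 30, 8), (Zed, 7, 13)}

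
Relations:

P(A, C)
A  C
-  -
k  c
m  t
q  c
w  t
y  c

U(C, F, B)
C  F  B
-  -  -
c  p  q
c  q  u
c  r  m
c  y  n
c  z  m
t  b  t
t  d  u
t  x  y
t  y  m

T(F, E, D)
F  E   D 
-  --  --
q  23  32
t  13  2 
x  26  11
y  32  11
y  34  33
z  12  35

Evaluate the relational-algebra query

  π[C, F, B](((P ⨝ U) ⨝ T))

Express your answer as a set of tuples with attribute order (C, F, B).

{(c, q, u), (c, y, n), (c, z, m), (t, x, y), (t, y, m)}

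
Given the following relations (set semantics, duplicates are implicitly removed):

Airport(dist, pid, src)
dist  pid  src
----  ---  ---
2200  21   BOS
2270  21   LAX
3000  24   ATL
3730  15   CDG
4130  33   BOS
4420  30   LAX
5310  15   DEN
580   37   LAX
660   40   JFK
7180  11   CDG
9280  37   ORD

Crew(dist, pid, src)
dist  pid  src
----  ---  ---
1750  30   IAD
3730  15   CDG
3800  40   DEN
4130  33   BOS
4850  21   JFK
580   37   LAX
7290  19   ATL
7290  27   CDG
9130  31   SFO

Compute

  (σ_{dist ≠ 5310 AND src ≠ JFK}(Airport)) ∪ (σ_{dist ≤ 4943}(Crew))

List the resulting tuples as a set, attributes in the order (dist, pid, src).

{(1750, 30, IAD), (2200, 21, BOS), (2270, 21, LAX), (3000, 24, ATL), (3730, 15, CDG), (3800, 40, DEN), (4130, 33, BOS), (4420, 30, LAX), (4850, 21, JFK), (580, 37, LAX), (7180, 11, CDG), (9280, 37, ORD)}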